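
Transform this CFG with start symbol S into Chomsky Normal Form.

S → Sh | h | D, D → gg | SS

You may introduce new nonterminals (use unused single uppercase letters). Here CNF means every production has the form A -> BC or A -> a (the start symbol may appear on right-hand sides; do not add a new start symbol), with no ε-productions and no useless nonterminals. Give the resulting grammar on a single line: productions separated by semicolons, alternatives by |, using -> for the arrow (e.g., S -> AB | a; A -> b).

S -> h | AA | SB | SS; A -> g; B -> h

No ε-productions.
After unit-elimination: S -> h | SS | Sh | gg; D -> SS | gg.
TERM: introduce A -> g, B -> h and substitute in every rule of length ≥2.
Drop unreachable/unproductive: D.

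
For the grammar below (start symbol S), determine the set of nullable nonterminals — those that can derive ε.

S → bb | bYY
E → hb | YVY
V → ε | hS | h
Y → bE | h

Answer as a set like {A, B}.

{V}

Directly nullable (have an ε-rule): {V}.
Not nullable: E, S, Y — each has a terminal in every rule's right-hand side or depends on a non-nullable symbol.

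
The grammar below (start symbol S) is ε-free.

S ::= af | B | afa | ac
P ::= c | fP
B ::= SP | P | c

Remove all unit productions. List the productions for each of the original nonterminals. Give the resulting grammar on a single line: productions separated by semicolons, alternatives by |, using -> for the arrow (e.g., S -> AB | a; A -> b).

Unit productions: B->P, S->B.
Unit pairs (A ⇒* B via units): (B,P), (S,B), (S,P).
S: inherits non-unit rules of {B, P, S} → SP | ac | af | afa | c | fP.
B: inherits non-unit rules of {B, P} → SP | c | fP.
P: inherits non-unit rules of {P} → c | fP.

S -> c | SP | ac | af | fP | afa; B -> c | SP | fP; P -> c | fP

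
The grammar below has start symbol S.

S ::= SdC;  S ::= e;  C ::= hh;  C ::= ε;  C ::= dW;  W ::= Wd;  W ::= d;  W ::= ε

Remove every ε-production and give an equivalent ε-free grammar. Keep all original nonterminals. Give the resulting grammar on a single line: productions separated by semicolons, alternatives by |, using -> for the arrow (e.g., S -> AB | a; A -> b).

S -> e | Sd | SdC; C -> d | dW | hh; W -> d | Wd

Nullable set: {C, W}.
S -> SdC: C nullable, giving Sd | SdC.
Drop C -> ε.
C -> dW: W nullable, giving d | dW.
Drop W -> ε.
W -> Wd: W nullable, giving Wd | d.
Unchanged (no nullable symbols): S -> e; C -> hh; W -> d.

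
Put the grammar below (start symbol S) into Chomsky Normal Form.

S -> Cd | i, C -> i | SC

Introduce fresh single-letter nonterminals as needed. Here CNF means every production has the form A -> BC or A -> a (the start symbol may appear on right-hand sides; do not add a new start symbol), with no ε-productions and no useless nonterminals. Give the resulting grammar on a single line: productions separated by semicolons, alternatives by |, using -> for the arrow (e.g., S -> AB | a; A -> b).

S -> i | CA; A -> d; C -> i | SC

No ε-productions.
No unit productions to eliminate.
TERM: introduce A -> d and substitute in every rule of length ≥2.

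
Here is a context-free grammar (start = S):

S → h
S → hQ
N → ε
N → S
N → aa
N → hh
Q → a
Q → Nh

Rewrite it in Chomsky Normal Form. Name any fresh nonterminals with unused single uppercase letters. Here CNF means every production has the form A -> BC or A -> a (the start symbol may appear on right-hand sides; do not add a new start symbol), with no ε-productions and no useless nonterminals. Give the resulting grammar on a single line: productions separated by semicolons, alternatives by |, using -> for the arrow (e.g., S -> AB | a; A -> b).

Nullable: {N}; after ε-elimination: S -> h | hQ; N -> S | aa | hh; Q -> a | h | Nh.
After unit-elimination: S -> h | hQ; N -> h | aa | hQ | hh; Q -> a | h | Nh.
TERM: introduce A -> a, B -> h and substitute in every rule of length ≥2.

S -> h | BQ; A -> a; B -> h; N -> h | AA | BB | BQ; Q -> a | h | NB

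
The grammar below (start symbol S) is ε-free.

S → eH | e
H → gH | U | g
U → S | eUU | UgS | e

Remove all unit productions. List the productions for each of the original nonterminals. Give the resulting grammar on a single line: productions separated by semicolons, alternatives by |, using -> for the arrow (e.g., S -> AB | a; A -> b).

Unit productions: H->U, U->S.
Unit pairs (A ⇒* B via units): (H,S), (H,U), (U,S).
S: inherits non-unit rules of {S} → e | eH.
H: inherits non-unit rules of {H, S, U} → UgS | e | eH | eUU | g | gH.
U: inherits non-unit rules of {S, U} → UgS | e | eH | eUU.

S -> e | eH; H -> e | g | eH | gH | UgS | eUU; U -> e | eH | UgS | eUU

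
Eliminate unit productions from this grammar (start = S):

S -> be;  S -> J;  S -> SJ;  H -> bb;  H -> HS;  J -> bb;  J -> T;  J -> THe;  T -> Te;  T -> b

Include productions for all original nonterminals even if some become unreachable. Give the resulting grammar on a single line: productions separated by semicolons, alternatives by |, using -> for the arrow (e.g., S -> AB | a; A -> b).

Unit productions: J->T, S->J.
Unit pairs (A ⇒* B via units): (J,T), (S,J), (S,T).
S: inherits non-unit rules of {J, S, T} → SJ | THe | Te | b | bb | be.
H: inherits non-unit rules of {H} → HS | bb.
J: inherits non-unit rules of {J, T} → THe | Te | b | bb.
T: inherits non-unit rules of {T} → Te | b.

S -> b | SJ | Te | bb | be | THe; H -> HS | bb; J -> b | Te | bb | THe; T -> b | Te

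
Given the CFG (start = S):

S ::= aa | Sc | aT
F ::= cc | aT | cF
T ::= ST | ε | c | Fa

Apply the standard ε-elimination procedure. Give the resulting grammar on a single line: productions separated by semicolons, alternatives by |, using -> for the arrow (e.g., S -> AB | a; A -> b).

Nullable set: {T}.
S -> aT: T nullable, giving a | aT.
F -> aT: T nullable, giving a | aT.
Drop T -> ε.
T -> ST: T nullable, giving S | ST.
Unchanged (no nullable symbols): S -> Sc; S -> aa; F -> cF; F -> cc; T -> Fa; T -> c.

S -> a | Sc | aT | aa; F -> a | aT | cF | cc; T -> S | c | Fa | ST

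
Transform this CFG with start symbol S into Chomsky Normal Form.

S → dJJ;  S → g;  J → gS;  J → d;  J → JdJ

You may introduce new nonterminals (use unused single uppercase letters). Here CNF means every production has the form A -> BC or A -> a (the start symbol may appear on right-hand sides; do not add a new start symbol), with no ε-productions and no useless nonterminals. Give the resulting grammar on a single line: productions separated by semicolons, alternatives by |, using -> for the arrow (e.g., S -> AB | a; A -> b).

S -> g | AD; A -> d; B -> g; C -> AJ; D -> JJ; J -> d | BS | JC

No ε-productions.
No unit productions to eliminate.
TERM: introduce A -> d, B -> g and substitute in every rule of length ≥2.
BIN: J -> JAJ becomes J -> JC, C -> AJ; S -> AJJ becomes S -> AD, D -> JJ.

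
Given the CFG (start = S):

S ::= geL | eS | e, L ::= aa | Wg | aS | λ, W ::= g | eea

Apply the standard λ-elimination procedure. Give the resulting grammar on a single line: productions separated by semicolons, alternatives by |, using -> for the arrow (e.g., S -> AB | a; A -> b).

Nullable set: {L}.
S -> geL: L nullable, giving ge | geL.
Drop L -> λ.
Unchanged (no nullable symbols): S -> e; S -> eS; L -> Wg; L -> aS; L -> aa; W -> eea; W -> g.

S -> e | eS | ge | geL; L -> Wg | aS | aa; W -> g | eea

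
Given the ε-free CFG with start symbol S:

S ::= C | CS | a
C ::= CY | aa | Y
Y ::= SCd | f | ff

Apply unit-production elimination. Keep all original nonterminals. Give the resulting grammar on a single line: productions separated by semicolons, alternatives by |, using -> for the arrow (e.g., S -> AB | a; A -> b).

S -> a | f | CS | CY | aa | ff | SCd; C -> f | CY | aa | ff | SCd; Y -> f | ff | SCd

Unit productions: C->Y, S->C.
Unit pairs (A ⇒* B via units): (C,Y), (S,C), (S,Y).
S: inherits non-unit rules of {C, S, Y} → CS | CY | SCd | a | aa | f | ff.
C: inherits non-unit rules of {C, Y} → CY | SCd | aa | f | ff.
Y: inherits non-unit rules of {Y} → SCd | f | ff.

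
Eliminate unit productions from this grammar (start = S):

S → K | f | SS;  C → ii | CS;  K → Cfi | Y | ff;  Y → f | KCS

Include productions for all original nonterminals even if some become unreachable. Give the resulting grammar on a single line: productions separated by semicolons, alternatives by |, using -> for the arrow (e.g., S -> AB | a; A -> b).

S -> f | SS | ff | Cfi | KCS; C -> CS | ii; K -> f | ff | Cfi | KCS; Y -> f | KCS

Unit productions: K->Y, S->K.
Unit pairs (A ⇒* B via units): (K,Y), (S,K), (S,Y).
S: inherits non-unit rules of {K, S, Y} → Cfi | KCS | SS | f | ff.
C: inherits non-unit rules of {C} → CS | ii.
K: inherits non-unit rules of {K, Y} → Cfi | KCS | f | ff.
Y: inherits non-unit rules of {Y} → KCS | f.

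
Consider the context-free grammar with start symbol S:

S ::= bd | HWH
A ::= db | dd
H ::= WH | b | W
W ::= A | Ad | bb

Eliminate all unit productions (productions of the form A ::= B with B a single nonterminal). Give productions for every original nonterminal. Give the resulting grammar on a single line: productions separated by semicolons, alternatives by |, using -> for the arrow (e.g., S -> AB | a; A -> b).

Unit productions: H->W, W->A.
Unit pairs (A ⇒* B via units): (H,A), (H,W), (W,A).
S: inherits non-unit rules of {S} → HWH | bd.
A: inherits non-unit rules of {A} → db | dd.
H: inherits non-unit rules of {A, H, W} → Ad | WH | b | bb | db | dd.
W: inherits non-unit rules of {A, W} → Ad | bb | db | dd.

S -> bd | HWH; A -> db | dd; H -> b | Ad | WH | bb | db | dd; W -> Ad | bb | db | dd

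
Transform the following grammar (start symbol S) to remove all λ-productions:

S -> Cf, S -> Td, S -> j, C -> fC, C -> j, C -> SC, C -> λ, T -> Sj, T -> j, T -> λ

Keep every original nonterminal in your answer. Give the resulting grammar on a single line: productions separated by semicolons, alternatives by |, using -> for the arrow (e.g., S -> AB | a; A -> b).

Nullable set: {C, T}.
S -> Cf: C nullable, giving Cf | f.
S -> Td: T nullable, giving Td | d.
Drop C -> λ.
C -> SC: C nullable, giving S | SC.
C -> fC: C nullable, giving f | fC.
Drop T -> λ.
Unchanged (no nullable symbols): S -> j; C -> j; T -> Sj; T -> j.

S -> d | f | j | Cf | Td; C -> S | f | j | SC | fC; T -> j | Sj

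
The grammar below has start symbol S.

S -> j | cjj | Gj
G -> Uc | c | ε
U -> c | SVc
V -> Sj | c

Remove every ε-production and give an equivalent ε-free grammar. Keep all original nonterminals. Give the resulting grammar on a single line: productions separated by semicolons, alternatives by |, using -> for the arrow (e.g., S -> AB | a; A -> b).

Nullable set: {G}.
S -> Gj: G nullable, giving Gj | j.
Drop G -> ε.
Unchanged (no nullable symbols): S -> cjj; S -> j; G -> Uc; G -> c; U -> SVc; U -> c; V -> Sj; V -> c.

S -> j | Gj | cjj; G -> c | Uc; U -> c | SVc; V -> c | Sj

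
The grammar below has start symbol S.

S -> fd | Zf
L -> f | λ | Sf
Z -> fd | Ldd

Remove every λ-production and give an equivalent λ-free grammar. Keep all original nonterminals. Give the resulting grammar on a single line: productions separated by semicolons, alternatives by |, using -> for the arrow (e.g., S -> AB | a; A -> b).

S -> Zf | fd; L -> f | Sf; Z -> dd | fd | Ldd

Nullable set: {L}.
Drop L -> λ.
Z -> Ldd: L nullable, giving Ldd | dd.
Unchanged (no nullable symbols): S -> Zf; S -> fd; L -> Sf; L -> f; Z -> fd.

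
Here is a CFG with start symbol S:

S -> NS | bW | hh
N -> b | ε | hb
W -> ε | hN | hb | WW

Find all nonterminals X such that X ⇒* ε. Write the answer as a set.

{N, W}

Directly nullable (have an ε-rule): {N, W}.
Not nullable: S — each has a terminal in every rule's right-hand side or depends on a non-nullable symbol.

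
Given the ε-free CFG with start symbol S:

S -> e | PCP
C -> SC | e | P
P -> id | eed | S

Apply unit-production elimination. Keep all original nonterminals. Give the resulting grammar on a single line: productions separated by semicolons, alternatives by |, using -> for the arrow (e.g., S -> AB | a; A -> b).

S -> e | PCP; C -> e | SC | id | PCP | eed; P -> e | id | PCP | eed

Unit productions: C->P, P->S.
Unit pairs (A ⇒* B via units): (C,P), (C,S), (P,S).
S: inherits non-unit rules of {S} → PCP | e.
C: inherits non-unit rules of {C, P, S} → PCP | SC | e | eed | id.
P: inherits non-unit rules of {P, S} → PCP | e | eed | id.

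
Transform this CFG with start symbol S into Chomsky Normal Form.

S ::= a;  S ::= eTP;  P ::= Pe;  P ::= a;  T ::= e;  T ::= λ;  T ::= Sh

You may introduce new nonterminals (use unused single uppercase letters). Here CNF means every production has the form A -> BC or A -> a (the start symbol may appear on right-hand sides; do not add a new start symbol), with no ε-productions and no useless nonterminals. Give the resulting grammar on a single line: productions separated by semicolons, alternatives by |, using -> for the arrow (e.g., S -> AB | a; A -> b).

Nullable: {T}; after ε-elimination: S -> a | eP | eTP; P -> a | Pe; T -> e | Sh.
No unit productions to eliminate.
TERM: introduce A -> e, B -> h and substitute in every rule of length ≥2.
BIN: S -> ATP becomes S -> AC, C -> TP.

S -> a | AC | AP; A -> e; B -> h; C -> TP; P -> a | PA; T -> e | SB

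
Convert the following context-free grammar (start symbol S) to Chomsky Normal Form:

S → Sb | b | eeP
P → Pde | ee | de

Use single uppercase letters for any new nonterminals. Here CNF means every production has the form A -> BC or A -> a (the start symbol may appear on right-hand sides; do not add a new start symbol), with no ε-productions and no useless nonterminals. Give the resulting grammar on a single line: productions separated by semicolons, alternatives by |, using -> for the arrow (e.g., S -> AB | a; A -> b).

No ε-productions.
No unit productions to eliminate.
TERM: introduce C -> b, A -> d, B -> e and substitute in every rule of length ≥2.
BIN: P -> PAB becomes P -> PD, D -> AB; S -> BBP becomes S -> BE, E -> BP.

S -> b | BE | SC; A -> d; B -> e; C -> b; D -> AB; E -> BP; P -> AB | BB | PD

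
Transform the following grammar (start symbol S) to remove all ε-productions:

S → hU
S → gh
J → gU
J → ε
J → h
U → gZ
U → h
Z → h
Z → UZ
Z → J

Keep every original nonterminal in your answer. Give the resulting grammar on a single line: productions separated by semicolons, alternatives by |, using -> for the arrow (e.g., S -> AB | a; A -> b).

Nullable set: {J, Z}.
Drop J -> ε.
U -> gZ: Z nullable, giving g | gZ.
Z -> J: J nullable, giving J.
Z -> UZ: Z nullable, giving U | UZ.
Unchanged (no nullable symbols): S -> gh; S -> hU; J -> gU; J -> h; U -> h; Z -> h.

S -> gh | hU; J -> h | gU; U -> g | h | gZ; Z -> J | U | h | UZ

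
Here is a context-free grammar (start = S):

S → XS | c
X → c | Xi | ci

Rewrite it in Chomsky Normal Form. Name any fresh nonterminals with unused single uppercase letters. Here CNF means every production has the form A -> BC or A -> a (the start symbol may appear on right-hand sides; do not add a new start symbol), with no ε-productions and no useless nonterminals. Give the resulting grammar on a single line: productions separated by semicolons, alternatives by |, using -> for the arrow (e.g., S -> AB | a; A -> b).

S -> c | XS; A -> i; B -> c; X -> c | BA | XA

No ε-productions.
No unit productions to eliminate.
TERM: introduce B -> c, A -> i and substitute in every rule of length ≥2.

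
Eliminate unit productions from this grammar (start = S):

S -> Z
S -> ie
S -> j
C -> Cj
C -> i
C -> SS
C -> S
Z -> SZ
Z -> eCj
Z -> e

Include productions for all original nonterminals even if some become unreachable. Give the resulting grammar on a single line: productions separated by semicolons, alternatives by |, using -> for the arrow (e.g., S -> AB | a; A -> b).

Unit productions: C->S, S->Z.
Unit pairs (A ⇒* B via units): (C,S), (C,Z), (S,Z).
S: inherits non-unit rules of {S, Z} → SZ | e | eCj | ie | j.
C: inherits non-unit rules of {C, S, Z} → Cj | SS | SZ | e | eCj | i | ie | j.
Z: inherits non-unit rules of {Z} → SZ | e | eCj.

S -> e | j | SZ | ie | eCj; C -> e | i | j | Cj | SS | SZ | ie | eCj; Z -> e | SZ | eCj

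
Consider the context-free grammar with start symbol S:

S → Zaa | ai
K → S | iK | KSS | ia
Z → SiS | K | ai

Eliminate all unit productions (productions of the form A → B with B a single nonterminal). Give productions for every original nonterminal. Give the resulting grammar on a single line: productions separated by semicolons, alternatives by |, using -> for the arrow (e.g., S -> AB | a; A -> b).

S -> ai | Zaa; K -> ai | iK | ia | KSS | Zaa; Z -> ai | iK | ia | KSS | SiS | Zaa

Unit productions: K->S, Z->K.
Unit pairs (A ⇒* B via units): (K,S), (Z,K), (Z,S).
S: inherits non-unit rules of {S} → Zaa | ai.
K: inherits non-unit rules of {K, S} → KSS | Zaa | ai | iK | ia.
Z: inherits non-unit rules of {K, S, Z} → KSS | SiS | Zaa | ai | iK | ia.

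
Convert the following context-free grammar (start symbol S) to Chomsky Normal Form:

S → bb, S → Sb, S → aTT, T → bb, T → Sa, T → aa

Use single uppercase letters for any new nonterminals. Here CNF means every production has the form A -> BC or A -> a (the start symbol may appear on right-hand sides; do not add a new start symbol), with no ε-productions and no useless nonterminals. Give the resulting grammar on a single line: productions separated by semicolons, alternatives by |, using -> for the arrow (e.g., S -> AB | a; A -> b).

S -> AA | BC | SA; A -> b; B -> a; C -> TT; T -> AA | BB | SB

No ε-productions.
No unit productions to eliminate.
TERM: introduce B -> a, A -> b and substitute in every rule of length ≥2.
BIN: S -> BTT becomes S -> BC, C -> TT.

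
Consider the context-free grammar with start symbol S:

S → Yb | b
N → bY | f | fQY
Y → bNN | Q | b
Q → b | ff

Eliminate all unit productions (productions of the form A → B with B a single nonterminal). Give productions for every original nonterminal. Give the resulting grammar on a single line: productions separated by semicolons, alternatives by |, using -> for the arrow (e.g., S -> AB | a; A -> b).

Unit productions: Y->Q.
Unit pairs (A ⇒* B via units): (Y,Q).
S: inherits non-unit rules of {S} → Yb | b.
N: inherits non-unit rules of {N} → bY | f | fQY.
Q: inherits non-unit rules of {Q} → b | ff.
Y: inherits non-unit rules of {Q, Y} → b | bNN | ff.

S -> b | Yb; N -> f | bY | fQY; Q -> b | ff; Y -> b | ff | bNN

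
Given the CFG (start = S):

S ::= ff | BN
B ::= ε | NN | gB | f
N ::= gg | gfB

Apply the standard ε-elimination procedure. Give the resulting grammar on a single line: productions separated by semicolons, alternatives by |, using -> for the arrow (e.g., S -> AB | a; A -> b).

S -> N | BN | ff; B -> f | g | NN | gB; N -> gf | gg | gfB

Nullable set: {B}.
S -> BN: B nullable, giving BN | N.
Drop B -> ε.
B -> gB: B nullable, giving g | gB.
N -> gfB: B nullable, giving gf | gfB.
Unchanged (no nullable symbols): S -> ff; B -> NN; B -> f; N -> gg.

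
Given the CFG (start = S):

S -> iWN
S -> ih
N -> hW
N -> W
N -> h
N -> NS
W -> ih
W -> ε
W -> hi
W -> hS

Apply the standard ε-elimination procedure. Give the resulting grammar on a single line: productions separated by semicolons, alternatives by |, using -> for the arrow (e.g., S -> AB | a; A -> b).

S -> i | iN | iW | ih | iWN; N -> S | W | h | NS | hW; W -> hS | hi | ih

Nullable set: {N, W}.
S -> iWN: W, N nullable, giving i | iN | iW | iWN.
N -> NS: N nullable, giving NS | S.
N -> W: W nullable, giving W.
N -> hW: W nullable, giving h | hW.
Drop W -> ε.
Unchanged (no nullable symbols): S -> ih; N -> h; W -> hS; W -> hi; W -> ih.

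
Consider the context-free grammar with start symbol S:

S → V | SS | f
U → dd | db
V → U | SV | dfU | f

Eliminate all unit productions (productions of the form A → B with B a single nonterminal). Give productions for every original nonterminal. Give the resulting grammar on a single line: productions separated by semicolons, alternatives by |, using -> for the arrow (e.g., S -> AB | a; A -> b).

Unit productions: S->V, V->U.
Unit pairs (A ⇒* B via units): (S,U), (S,V), (V,U).
S: inherits non-unit rules of {S, U, V} → SS | SV | db | dd | dfU | f.
U: inherits non-unit rules of {U} → db | dd.
V: inherits non-unit rules of {U, V} → SV | db | dd | dfU | f.

S -> f | SS | SV | db | dd | dfU; U -> db | dd; V -> f | SV | db | dd | dfU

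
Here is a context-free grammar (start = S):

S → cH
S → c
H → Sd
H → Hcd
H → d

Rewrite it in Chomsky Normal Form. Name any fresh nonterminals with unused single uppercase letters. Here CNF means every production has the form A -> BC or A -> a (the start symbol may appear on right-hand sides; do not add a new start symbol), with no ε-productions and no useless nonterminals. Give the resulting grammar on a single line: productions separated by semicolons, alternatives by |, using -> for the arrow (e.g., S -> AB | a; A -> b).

No ε-productions.
No unit productions to eliminate.
TERM: introduce A -> c, B -> d and substitute in every rule of length ≥2.
BIN: H -> HAB becomes H -> HC, C -> AB.

S -> c | AH; A -> c; B -> d; C -> AB; H -> d | HC | SB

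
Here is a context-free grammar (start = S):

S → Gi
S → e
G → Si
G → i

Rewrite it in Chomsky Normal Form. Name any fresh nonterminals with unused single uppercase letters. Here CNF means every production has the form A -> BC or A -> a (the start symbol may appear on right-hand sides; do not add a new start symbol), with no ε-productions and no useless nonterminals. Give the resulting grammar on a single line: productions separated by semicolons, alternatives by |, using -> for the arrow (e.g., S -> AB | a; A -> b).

S -> e | GA; A -> i; G -> i | SA

No ε-productions.
No unit productions to eliminate.
TERM: introduce A -> i and substitute in every rule of length ≥2.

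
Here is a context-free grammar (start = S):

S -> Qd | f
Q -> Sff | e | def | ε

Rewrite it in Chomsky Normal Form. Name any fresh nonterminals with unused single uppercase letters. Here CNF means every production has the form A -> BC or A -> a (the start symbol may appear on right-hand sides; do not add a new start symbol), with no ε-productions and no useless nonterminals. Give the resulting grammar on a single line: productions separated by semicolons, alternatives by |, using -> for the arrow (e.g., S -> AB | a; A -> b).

Nullable: {Q}; after ε-elimination: S -> d | f | Qd; Q -> e | Sff | def.
No unit productions to eliminate.
TERM: introduce B -> d, C -> e, A -> f and substitute in every rule of length ≥2.
BIN: Q -> BCA becomes Q -> BD, D -> CA; Q -> SAA becomes Q -> SE, E -> AA.

S -> d | f | QB; A -> f; B -> d; C -> e; D -> CA; E -> AA; Q -> e | BD | SE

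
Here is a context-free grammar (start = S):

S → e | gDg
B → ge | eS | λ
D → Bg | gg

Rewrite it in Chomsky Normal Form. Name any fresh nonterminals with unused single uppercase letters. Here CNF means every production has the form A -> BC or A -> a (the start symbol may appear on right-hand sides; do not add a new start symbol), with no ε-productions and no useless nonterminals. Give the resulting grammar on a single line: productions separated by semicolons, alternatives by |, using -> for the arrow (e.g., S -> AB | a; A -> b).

S -> e | CE; A -> e; B -> AS | CA; C -> g; D -> g | BC | CC; E -> DC

Nullable: {B}; after ε-elimination: S -> e | gDg; B -> eS | ge; D -> g | Bg | gg.
No unit productions to eliminate.
TERM: introduce A -> e, C -> g and substitute in every rule of length ≥2.
BIN: S -> CDC becomes S -> CE, E -> DC.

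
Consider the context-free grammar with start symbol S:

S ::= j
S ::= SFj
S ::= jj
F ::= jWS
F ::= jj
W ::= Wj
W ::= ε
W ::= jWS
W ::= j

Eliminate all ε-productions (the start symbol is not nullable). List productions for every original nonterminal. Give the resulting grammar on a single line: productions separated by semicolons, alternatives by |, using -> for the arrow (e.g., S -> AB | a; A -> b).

S -> j | jj | SFj; F -> jS | jj | jWS; W -> j | Wj | jS | jWS

Nullable set: {W}.
F -> jWS: W nullable, giving jS | jWS.
Drop W -> ε.
W -> Wj: W nullable, giving Wj | j.
W -> jWS: W nullable, giving jS | jWS.
Unchanged (no nullable symbols): S -> SFj; S -> j; S -> jj; F -> jj; W -> j.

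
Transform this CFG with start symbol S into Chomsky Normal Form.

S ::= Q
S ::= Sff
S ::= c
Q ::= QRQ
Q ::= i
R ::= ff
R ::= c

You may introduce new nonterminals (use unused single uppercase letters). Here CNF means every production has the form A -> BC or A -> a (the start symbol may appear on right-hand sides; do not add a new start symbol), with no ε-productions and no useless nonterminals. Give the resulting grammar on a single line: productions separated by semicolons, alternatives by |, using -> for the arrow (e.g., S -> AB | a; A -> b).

No ε-productions.
After unit-elimination: S -> c | i | QRQ | Sff; Q -> i | QRQ; R -> c | ff.
TERM: introduce A -> f and substitute in every rule of length ≥2.
BIN: Q -> QRQ becomes Q -> QB, B -> RQ; S -> QRQ becomes S -> QC, C -> RQ; S -> SAA becomes S -> SD, D -> AA.

S -> c | i | QC | SD; A -> f; B -> RQ; C -> RQ; D -> AA; Q -> i | QB; R -> c | AA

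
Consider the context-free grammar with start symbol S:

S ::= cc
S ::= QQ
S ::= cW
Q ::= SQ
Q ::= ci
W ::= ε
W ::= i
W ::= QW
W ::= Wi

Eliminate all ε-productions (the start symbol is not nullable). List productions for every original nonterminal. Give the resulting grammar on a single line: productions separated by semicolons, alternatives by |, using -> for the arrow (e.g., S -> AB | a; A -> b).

S -> c | QQ | cW | cc; Q -> SQ | ci; W -> Q | i | QW | Wi

Nullable set: {W}.
S -> cW: W nullable, giving c | cW.
Drop W -> ε.
W -> QW: W nullable, giving Q | QW.
W -> Wi: W nullable, giving Wi | i.
Unchanged (no nullable symbols): S -> QQ; S -> cc; Q -> SQ; Q -> ci; W -> i.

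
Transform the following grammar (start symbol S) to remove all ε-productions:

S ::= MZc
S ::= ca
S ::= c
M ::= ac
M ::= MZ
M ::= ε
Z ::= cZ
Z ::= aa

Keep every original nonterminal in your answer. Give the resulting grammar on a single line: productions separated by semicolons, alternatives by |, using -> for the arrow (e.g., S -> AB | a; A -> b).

Nullable set: {M}.
S -> MZc: M nullable, giving MZc | Zc.
Drop M -> ε.
M -> MZ: M nullable, giving MZ | Z.
Unchanged (no nullable symbols): S -> c; S -> ca; M -> ac; Z -> aa; Z -> cZ.

S -> c | Zc | ca | MZc; M -> Z | MZ | ac; Z -> aa | cZ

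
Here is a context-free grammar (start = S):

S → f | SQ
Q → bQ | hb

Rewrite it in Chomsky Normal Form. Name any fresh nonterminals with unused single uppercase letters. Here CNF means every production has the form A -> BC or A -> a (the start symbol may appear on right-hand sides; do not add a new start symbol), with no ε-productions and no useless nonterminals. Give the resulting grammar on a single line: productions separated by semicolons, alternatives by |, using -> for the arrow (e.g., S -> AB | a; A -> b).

No ε-productions.
No unit productions to eliminate.
TERM: introduce A -> b, B -> h and substitute in every rule of length ≥2.

S -> f | SQ; A -> b; B -> h; Q -> AQ | BA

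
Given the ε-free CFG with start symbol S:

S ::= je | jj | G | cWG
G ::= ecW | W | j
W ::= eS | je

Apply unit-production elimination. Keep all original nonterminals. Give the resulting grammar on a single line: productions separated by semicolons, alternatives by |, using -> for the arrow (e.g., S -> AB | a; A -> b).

Unit productions: G->W, S->G.
Unit pairs (A ⇒* B via units): (G,W), (S,G), (S,W).
S: inherits non-unit rules of {G, S, W} → cWG | eS | ecW | j | je | jj.
G: inherits non-unit rules of {G, W} → eS | ecW | j | je.
W: inherits non-unit rules of {W} → eS | je.

S -> j | eS | je | jj | cWG | ecW; G -> j | eS | je | ecW; W -> eS | je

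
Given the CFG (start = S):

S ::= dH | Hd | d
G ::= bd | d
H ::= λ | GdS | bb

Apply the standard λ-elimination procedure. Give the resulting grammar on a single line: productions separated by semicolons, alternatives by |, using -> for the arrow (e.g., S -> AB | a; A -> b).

S -> d | Hd | dH; G -> d | bd; H -> bb | GdS

Nullable set: {H}.
S -> Hd: H nullable, giving Hd | d.
S -> dH: H nullable, giving d | dH.
Drop H -> λ.
Unchanged (no nullable symbols): S -> d; G -> bd; G -> d; H -> GdS; H -> bb.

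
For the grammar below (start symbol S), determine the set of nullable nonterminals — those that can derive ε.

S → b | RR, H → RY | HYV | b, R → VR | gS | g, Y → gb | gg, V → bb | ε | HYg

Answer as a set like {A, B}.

{V}

Directly nullable (have an ε-rule): {V}.
Not nullable: H, R, S, Y — each has a terminal in every rule's right-hand side or depends on a non-nullable symbol.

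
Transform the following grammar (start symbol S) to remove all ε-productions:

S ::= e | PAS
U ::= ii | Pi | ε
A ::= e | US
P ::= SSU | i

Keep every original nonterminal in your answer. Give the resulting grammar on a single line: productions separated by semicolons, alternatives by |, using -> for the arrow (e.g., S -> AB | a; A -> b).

Nullable set: {U}.
A -> US: U nullable, giving S | US.
P -> SSU: U nullable, giving SS | SSU.
Drop U -> ε.
Unchanged (no nullable symbols): S -> PAS; S -> e; A -> e; P -> i; U -> Pi; U -> ii.

S -> e | PAS; A -> S | e | US; P -> i | SS | SSU; U -> Pi | ii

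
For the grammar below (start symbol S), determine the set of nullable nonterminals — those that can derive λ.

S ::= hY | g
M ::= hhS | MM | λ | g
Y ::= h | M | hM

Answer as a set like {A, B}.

Directly nullable (have an ε-rule): {M}.
Y is nullable via Y -> M (every symbol on the right is already known nullable).
Not nullable: S — each has a terminal in every rule's right-hand side or depends on a non-nullable symbol.

{M, Y}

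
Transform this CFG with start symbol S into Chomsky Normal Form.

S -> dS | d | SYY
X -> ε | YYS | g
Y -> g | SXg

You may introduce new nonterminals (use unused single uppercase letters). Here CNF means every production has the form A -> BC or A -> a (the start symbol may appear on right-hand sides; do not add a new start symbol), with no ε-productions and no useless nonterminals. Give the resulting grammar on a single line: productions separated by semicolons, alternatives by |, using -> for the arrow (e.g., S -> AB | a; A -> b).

S -> d | AS | SC; A -> d; B -> g; C -> YY; D -> YS; E -> XB; X -> g | YD; Y -> g | SB | SE

Nullable: {X}; after ε-elimination: S -> d | dS | SYY; X -> g | YYS; Y -> g | Sg | SXg.
No unit productions to eliminate.
TERM: introduce A -> d, B -> g and substitute in every rule of length ≥2.
BIN: S -> SYY becomes S -> SC, C -> YY; X -> YYS becomes X -> YD, D -> YS; Y -> SXB becomes Y -> SE, E -> XB.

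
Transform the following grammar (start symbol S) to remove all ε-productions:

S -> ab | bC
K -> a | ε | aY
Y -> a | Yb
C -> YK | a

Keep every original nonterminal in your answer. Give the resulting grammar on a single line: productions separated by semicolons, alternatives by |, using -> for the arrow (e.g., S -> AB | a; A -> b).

S -> ab | bC; C -> Y | a | YK; K -> a | aY; Y -> a | Yb

Nullable set: {K}.
C -> YK: K nullable, giving Y | YK.
Drop K -> ε.
Unchanged (no nullable symbols): S -> ab; S -> bC; C -> a; K -> a; K -> aY; Y -> Yb; Y -> a.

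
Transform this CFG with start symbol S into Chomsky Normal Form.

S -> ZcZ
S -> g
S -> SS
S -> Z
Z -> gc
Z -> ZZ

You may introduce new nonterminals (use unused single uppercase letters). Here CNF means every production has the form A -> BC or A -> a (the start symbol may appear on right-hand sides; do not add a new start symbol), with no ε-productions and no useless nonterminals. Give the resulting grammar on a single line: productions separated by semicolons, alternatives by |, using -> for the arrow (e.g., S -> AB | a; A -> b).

No ε-productions.
After unit-elimination: S -> g | SS | ZZ | gc | ZcZ; Z -> ZZ | gc.
TERM: introduce A -> c, B -> g and substitute in every rule of length ≥2.
BIN: S -> ZAZ becomes S -> ZC, C -> AZ.

S -> g | BA | SS | ZC | ZZ; A -> c; B -> g; C -> AZ; Z -> BA | ZZ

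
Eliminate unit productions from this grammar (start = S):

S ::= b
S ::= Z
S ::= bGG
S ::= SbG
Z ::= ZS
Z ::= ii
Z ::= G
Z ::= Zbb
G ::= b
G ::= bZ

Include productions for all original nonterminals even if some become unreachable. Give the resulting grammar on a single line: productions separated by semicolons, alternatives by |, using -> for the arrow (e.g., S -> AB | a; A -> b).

Unit productions: S->Z, Z->G.
Unit pairs (A ⇒* B via units): (S,G), (S,Z), (Z,G).
S: inherits non-unit rules of {G, S, Z} → SbG | ZS | Zbb | b | bGG | bZ | ii.
G: inherits non-unit rules of {G} → b | bZ.
Z: inherits non-unit rules of {G, Z} → ZS | Zbb | b | bZ | ii.

S -> b | ZS | bZ | ii | SbG | Zbb | bGG; G -> b | bZ; Z -> b | ZS | bZ | ii | Zbb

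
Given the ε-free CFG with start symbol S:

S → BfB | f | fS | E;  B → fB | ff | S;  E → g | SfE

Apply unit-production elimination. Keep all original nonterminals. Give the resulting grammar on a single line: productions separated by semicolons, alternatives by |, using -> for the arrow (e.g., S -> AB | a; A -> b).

Unit productions: B->S, S->E.
Unit pairs (A ⇒* B via units): (B,E), (B,S), (S,E).
S: inherits non-unit rules of {E, S} → BfB | SfE | f | fS | g.
B: inherits non-unit rules of {B, E, S} → BfB | SfE | f | fB | fS | ff | g.
E: inherits non-unit rules of {E} → SfE | g.

S -> f | g | fS | BfB | SfE; B -> f | g | fB | fS | ff | BfB | SfE; E -> g | SfE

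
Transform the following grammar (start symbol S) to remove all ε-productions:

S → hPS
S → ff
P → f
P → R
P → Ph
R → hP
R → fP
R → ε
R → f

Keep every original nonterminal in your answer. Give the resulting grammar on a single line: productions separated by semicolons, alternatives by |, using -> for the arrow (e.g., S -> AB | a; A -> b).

S -> ff | hS | hPS; P -> R | f | h | Ph; R -> f | h | fP | hP

Nullable set: {P, R}.
S -> hPS: P nullable, giving hPS | hS.
P -> Ph: P nullable, giving Ph | h.
P -> R: R nullable, giving R.
Drop R -> ε.
R -> fP: P nullable, giving f | fP.
R -> hP: P nullable, giving h | hP.
Unchanged (no nullable symbols): S -> ff; P -> f; R -> f.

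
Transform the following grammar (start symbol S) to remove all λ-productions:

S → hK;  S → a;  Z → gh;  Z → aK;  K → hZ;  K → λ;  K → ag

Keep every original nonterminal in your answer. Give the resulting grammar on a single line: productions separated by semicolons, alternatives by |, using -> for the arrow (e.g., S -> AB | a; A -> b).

S -> a | h | hK; K -> ag | hZ; Z -> a | aK | gh

Nullable set: {K}.
S -> hK: K nullable, giving h | hK.
Drop K -> λ.
Z -> aK: K nullable, giving a | aK.
Unchanged (no nullable symbols): S -> a; K -> ag; K -> hZ; Z -> gh.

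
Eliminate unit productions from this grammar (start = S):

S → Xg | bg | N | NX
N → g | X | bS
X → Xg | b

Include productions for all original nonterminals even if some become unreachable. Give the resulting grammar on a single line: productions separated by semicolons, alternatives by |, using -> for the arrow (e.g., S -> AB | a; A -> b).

S -> b | g | NX | Xg | bS | bg; N -> b | g | Xg | bS; X -> b | Xg

Unit productions: N->X, S->N.
Unit pairs (A ⇒* B via units): (N,X), (S,N), (S,X).
S: inherits non-unit rules of {N, S, X} → NX | Xg | b | bS | bg | g.
N: inherits non-unit rules of {N, X} → Xg | b | bS | g.
X: inherits non-unit rules of {X} → Xg | b.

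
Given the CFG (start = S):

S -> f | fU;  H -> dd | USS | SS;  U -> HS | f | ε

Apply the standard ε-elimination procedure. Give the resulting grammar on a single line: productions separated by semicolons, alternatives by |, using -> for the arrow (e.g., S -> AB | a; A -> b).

S -> f | fU; H -> SS | dd | USS; U -> f | HS

Nullable set: {U}.
S -> fU: U nullable, giving f | fU.
H -> USS: U nullable, giving SS | USS.
Drop U -> ε.
Unchanged (no nullable symbols): S -> f; H -> SS; H -> dd; U -> HS; U -> f.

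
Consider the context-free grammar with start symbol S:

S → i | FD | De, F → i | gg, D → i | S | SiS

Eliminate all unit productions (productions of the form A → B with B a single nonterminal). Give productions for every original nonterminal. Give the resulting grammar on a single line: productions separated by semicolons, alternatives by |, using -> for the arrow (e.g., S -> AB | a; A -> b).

Unit productions: D->S.
Unit pairs (A ⇒* B via units): (D,S).
S: inherits non-unit rules of {S} → De | FD | i.
D: inherits non-unit rules of {D, S} → De | FD | SiS | i.
F: inherits non-unit rules of {F} → gg | i.

S -> i | De | FD; D -> i | De | FD | SiS; F -> i | gg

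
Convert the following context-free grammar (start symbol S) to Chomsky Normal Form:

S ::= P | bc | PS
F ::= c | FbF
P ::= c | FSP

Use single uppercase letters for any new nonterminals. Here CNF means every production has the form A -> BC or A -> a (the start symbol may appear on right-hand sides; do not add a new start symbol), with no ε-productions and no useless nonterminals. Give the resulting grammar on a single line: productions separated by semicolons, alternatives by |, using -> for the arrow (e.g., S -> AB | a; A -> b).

S -> c | AB | FE | PS; A -> b; B -> c; C -> AF; D -> SP; E -> SP; F -> c | FC; P -> c | FD

No ε-productions.
After unit-elimination: S -> c | PS | bc | FSP; F -> c | FbF; P -> c | FSP.
TERM: introduce A -> b, B -> c and substitute in every rule of length ≥2.
BIN: F -> FAF becomes F -> FC, C -> AF; P -> FSP becomes P -> FD, D -> SP; S -> FSP becomes S -> FE, E -> SP.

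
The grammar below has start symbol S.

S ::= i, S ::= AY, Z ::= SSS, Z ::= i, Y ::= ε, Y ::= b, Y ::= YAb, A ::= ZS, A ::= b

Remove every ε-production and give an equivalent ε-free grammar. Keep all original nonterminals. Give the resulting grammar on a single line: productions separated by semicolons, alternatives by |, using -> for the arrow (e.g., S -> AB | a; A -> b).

S -> A | i | AY; A -> b | ZS; Y -> b | Ab | YAb; Z -> i | SSS

Nullable set: {Y}.
S -> AY: Y nullable, giving A | AY.
Drop Y -> ε.
Y -> YAb: Y nullable, giving Ab | YAb.
Unchanged (no nullable symbols): S -> i; A -> ZS; A -> b; Y -> b; Z -> SSS; Z -> i.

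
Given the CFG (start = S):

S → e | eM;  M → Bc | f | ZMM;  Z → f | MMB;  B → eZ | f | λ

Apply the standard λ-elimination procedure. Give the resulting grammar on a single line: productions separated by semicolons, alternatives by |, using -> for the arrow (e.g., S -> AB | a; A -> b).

S -> e | eM; B -> f | eZ; M -> c | f | Bc | ZMM; Z -> f | MM | MMB

Nullable set: {B}.
Drop B -> λ.
M -> Bc: B nullable, giving Bc | c.
Z -> MMB: B nullable, giving MM | MMB.
Unchanged (no nullable symbols): S -> e; S -> eM; B -> eZ; B -> f; M -> ZMM; M -> f; Z -> f.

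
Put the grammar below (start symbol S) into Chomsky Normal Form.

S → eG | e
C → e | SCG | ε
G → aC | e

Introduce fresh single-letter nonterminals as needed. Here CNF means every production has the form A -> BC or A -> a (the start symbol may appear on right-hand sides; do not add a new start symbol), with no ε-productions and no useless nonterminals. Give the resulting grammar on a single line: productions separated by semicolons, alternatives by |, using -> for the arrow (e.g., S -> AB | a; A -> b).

S -> e | BG; A -> a; B -> e; C -> e | SD | SG; D -> CG; G -> a | e | AC

Nullable: {C}; after ε-elimination: S -> e | eG; C -> e | SG | SCG; G -> a | e | aC.
No unit productions to eliminate.
TERM: introduce A -> a, B -> e and substitute in every rule of length ≥2.
BIN: C -> SCG becomes C -> SD, D -> CG.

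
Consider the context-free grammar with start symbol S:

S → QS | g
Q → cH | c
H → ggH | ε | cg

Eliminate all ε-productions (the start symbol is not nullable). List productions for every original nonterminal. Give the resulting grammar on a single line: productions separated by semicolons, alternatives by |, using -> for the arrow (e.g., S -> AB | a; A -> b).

Nullable set: {H}.
Drop H -> ε.
H -> ggH: H nullable, giving gg | ggH.
Q -> cH: H nullable, giving c | cH.
Unchanged (no nullable symbols): S -> QS; S -> g; H -> cg; Q -> c.

S -> g | QS; H -> cg | gg | ggH; Q -> c | cH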